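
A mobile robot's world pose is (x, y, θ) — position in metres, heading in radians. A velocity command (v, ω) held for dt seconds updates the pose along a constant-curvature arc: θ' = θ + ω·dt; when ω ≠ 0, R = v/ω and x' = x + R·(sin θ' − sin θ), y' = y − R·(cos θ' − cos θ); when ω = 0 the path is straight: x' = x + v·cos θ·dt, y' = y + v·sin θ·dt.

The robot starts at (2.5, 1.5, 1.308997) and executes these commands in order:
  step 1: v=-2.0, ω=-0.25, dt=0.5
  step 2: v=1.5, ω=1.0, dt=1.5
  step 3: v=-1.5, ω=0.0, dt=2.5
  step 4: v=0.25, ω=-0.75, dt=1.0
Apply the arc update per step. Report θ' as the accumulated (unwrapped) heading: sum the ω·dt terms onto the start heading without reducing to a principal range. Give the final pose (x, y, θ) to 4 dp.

(4.6549, 0.9882, 1.9340)

step 1: θ'=1.1840 (R=8.0000) → pose (2.1816, 0.5527, 1.1840)
step 2: θ'=2.6840 (R=1.5000) → pose (1.4551, 2.4643, 2.6840)
step 3: θ'=2.6840 (straight) → pose (4.8193, 0.8075, 2.6840)
step 4: θ'=1.9340 (R=-0.3333) → pose (4.6549, 0.9882, 1.9340)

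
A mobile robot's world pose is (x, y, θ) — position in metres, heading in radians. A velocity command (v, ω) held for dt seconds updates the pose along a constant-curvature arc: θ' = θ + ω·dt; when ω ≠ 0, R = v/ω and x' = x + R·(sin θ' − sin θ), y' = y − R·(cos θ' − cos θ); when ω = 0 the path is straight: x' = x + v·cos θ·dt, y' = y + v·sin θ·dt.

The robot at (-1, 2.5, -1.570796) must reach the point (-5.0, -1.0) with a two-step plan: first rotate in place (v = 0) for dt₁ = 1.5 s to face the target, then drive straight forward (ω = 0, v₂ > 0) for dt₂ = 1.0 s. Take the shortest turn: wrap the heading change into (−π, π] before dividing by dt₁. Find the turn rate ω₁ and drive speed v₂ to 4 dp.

heading to target = atan2(-1−2.5, -5−-1) = -2.4228
Δθ = wrap(-2.4228 − -1.5708) = -0.8520; ω₁ = Δθ/dt₁ = -0.5680
distance = √((-5−-1)² + (-1−2.5)²) = 5.3151; v₂ = distance/dt₂ = 5.3151

ω₁ = -0.5680, v₂ = 5.3151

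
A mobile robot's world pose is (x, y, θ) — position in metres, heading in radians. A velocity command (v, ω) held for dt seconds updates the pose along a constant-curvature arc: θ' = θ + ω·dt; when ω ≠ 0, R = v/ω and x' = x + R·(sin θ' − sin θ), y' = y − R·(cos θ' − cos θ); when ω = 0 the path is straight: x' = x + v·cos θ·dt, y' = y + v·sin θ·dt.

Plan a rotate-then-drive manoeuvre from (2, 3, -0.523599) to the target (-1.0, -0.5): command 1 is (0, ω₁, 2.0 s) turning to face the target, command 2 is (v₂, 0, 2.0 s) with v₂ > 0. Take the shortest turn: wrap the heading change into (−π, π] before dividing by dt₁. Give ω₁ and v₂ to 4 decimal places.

ω₁ = -0.8779, v₂ = 2.3049

heading to target = atan2(-0.5−3, -1−2) = -2.2794
Δθ = wrap(-2.2794 − -0.5236) = -1.7558; ω₁ = Δθ/dt₁ = -0.8779
distance = √((-1−2)² + (-0.5−3)²) = 4.6098; v₂ = distance/dt₂ = 2.3049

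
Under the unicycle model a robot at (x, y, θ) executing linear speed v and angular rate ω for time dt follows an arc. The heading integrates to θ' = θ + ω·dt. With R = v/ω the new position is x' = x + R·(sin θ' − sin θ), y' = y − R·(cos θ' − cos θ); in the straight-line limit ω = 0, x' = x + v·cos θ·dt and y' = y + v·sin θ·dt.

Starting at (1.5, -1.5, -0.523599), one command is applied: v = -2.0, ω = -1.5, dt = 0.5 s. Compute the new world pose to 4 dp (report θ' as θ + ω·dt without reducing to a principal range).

θ' = -0.5236 + -1.5·0.5 = -1.2736
R = v/ω = -2.0/-1.5 = 1.3333
x' = 1.5 + 1.3333·(sin -1.2736 − sin -0.5236) = 0.8918
y' = -1.5 − 1.3333·(cos -1.2736 − cos -0.5236) = -0.7358

(0.8918, -0.7358, -1.2736)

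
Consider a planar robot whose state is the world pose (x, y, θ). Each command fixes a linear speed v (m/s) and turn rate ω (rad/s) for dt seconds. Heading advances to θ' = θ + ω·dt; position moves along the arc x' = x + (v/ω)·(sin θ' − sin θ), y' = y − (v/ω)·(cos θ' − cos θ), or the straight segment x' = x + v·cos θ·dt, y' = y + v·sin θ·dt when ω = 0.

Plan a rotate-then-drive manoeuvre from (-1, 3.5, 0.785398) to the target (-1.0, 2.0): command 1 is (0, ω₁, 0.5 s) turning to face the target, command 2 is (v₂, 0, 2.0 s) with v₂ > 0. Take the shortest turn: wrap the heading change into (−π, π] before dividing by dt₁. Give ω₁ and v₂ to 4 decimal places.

ω₁ = -4.7124, v₂ = 0.7500

heading to target = atan2(2−3.5, -1−-1) = -1.5708
Δθ = wrap(-1.5708 − 0.7854) = -2.3562; ω₁ = Δθ/dt₁ = -4.7124
distance = √((-1−-1)² + (2−3.5)²) = 1.5000; v₂ = distance/dt₂ = 0.7500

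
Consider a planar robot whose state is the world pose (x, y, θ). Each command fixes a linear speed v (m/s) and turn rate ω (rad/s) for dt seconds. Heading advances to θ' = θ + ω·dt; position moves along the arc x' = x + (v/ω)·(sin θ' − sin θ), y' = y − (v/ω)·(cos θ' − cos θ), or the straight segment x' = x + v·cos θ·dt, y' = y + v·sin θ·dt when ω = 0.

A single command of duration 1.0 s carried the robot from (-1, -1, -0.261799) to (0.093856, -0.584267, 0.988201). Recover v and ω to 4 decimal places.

v = 1.2500, ω = 1.2500

Δθ = 0.988201 − -0.261799 = 1.250000
ω = Δθ/dt = 1.250000/1.0 = 1.2500
R = Δx/(sin θ' − sin θ) = 1.0000
v = R·ω = 1.0000·1.2500 = 1.2500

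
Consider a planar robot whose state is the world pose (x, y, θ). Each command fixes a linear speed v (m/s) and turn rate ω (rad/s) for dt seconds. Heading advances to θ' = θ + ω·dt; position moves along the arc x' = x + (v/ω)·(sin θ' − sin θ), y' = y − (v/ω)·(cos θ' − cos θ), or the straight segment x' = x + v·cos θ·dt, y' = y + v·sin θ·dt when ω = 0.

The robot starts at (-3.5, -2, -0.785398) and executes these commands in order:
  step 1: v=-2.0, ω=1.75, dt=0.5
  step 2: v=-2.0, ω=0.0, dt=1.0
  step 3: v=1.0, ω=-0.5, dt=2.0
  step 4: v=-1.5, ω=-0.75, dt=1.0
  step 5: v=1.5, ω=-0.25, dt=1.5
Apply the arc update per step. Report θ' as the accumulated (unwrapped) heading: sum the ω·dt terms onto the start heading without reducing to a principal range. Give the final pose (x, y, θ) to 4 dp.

step 1: θ'=0.0896 (R=-1.1429) → pose (-4.4104, -1.6698, 0.0896)
step 2: θ'=0.0896 (straight) → pose (-6.4024, -1.8488, 0.0896)
step 3: θ'=-0.9104 (R=-2.0000) → pose (-4.6439, -2.6139, -0.9104)
step 4: θ'=-1.6604 (R=2.0000) → pose (-5.0564, -1.2081, -1.6604)
step 5: θ'=-2.0354 (R=-6.0000) → pose (-5.6683, -3.3596, -2.0354)

(-5.6683, -3.3596, -2.0354)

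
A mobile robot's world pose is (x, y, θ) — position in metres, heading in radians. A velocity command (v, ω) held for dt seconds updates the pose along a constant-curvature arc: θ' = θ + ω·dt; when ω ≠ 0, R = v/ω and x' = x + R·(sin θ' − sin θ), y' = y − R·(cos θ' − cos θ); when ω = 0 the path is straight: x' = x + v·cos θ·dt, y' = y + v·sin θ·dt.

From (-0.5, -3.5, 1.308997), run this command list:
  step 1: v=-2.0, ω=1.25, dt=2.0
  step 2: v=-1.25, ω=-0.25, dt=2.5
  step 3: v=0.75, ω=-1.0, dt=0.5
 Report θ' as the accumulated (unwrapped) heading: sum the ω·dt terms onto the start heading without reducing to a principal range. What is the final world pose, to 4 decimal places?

(4.5555, -4.0260, 2.6840)

step 1: θ'=3.8090 (R=-1.6000) → pose (2.0358, -5.1708, 3.8090)
step 2: θ'=3.1840 (R=5.0000) → pose (4.9186, -4.1024, 3.1840)
step 3: θ'=2.6840 (R=-0.7500) → pose (4.5555, -4.0260, 2.6840)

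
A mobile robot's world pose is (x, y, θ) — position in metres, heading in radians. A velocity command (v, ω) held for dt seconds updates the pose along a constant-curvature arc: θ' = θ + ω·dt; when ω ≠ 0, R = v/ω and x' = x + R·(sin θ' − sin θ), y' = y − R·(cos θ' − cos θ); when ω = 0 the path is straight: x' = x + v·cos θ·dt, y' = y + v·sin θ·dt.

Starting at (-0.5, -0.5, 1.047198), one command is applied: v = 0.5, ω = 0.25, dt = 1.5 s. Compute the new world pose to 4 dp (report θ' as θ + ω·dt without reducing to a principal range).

(-0.2541, 0.2039, 1.4222)

θ' = 1.0472 + 0.25·1.5 = 1.4222
R = v/ω = 0.5/0.25 = 2.0000
x' = -0.5 + 2.0000·(sin 1.4222 − sin 1.0472) = -0.2541
y' = -0.5 − 2.0000·(cos 1.4222 − cos 1.0472) = 0.2039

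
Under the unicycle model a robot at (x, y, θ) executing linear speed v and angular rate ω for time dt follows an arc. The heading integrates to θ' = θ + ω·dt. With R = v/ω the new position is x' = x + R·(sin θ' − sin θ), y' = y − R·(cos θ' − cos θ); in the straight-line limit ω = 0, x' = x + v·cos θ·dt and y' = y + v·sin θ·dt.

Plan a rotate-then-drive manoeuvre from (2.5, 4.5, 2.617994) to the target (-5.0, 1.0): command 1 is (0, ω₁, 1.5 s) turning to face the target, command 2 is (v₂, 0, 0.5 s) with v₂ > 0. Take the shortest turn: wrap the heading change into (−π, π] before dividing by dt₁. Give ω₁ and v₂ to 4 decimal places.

heading to target = atan2(1−4.5, -5−2.5) = -2.7050
Δθ = wrap(-2.7050 − 2.6180) = 0.9602; ω₁ = Δθ/dt₁ = 0.6402
distance = √((-5−2.5)² + (1−4.5)²) = 8.2765; v₂ = distance/dt₂ = 16.5529

ω₁ = 0.6402, v₂ = 16.5529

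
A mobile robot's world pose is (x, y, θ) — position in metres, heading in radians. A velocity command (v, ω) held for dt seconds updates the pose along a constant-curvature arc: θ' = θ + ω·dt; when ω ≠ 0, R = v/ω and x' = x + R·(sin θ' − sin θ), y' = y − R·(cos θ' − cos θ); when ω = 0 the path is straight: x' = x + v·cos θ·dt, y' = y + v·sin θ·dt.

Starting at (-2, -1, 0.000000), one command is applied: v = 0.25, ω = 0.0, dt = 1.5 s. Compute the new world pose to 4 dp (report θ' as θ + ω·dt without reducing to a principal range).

θ' = 0.0000 + 0.0·1.5 = 0.0000
ω = 0 → straight: x' = -2 + 0.25·cos(0.0000)·1.5 = -1.6250
y' = -1 + 0.25·sin(0.0000)·1.5 = -1.0000

(-1.6250, -1.0000, 0.0000)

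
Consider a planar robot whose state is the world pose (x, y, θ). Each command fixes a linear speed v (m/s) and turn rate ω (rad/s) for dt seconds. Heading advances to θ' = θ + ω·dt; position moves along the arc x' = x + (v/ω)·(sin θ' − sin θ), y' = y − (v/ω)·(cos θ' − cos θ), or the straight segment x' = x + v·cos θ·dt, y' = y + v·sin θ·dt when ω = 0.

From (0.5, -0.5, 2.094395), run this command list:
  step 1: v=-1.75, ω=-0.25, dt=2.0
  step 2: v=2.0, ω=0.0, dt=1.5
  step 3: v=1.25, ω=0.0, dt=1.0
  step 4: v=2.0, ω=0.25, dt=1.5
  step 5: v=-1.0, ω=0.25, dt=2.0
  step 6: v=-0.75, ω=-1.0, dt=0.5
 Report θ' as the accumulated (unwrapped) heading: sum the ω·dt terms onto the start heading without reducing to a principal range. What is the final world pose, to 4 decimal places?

step 1: θ'=1.5944 (R=7.0000) → pose (1.4359, -3.8348, 1.5944)
step 2: θ'=1.5944 (straight) → pose (1.3651, -0.8357, 1.5944)
step 3: θ'=1.5944 (straight) → pose (1.3356, 0.4140, 1.5944)
step 4: θ'=1.9694 (R=8.0000) → pose (0.7107, 3.3302, 1.9694)
step 5: θ'=2.4694 (R=-4.0000) → pose (1.9063, 1.7529, 2.4694)
step 6: θ'=1.9694 (R=0.7500) → pose (2.1304, 1.4572, 1.9694)

(2.1304, 1.4572, 1.9694)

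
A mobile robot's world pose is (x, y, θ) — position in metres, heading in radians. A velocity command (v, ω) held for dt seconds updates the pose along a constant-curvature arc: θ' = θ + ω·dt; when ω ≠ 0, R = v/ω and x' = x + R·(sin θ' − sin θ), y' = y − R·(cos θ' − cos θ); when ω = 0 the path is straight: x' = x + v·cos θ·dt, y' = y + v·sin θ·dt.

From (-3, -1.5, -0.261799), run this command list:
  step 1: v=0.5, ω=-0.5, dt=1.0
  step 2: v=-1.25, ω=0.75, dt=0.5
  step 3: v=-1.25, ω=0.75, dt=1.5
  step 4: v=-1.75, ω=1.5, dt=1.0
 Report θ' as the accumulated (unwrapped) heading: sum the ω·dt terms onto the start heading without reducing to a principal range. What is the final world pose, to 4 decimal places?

step 1: θ'=-0.7618 (R=-1.0000) → pose (-2.5686, -1.7423, -0.7618)
step 2: θ'=-0.3868 (R=-1.6667) → pose (-3.0903, -1.4048, -0.3868)
step 3: θ'=0.7382 (R=-1.6667) → pose (-4.8406, -1.7155, 0.7382)
step 4: θ'=2.2382 (R=-1.1667) → pose (-4.9718, -3.3006, 2.2382)

(-4.9718, -3.3006, 2.2382)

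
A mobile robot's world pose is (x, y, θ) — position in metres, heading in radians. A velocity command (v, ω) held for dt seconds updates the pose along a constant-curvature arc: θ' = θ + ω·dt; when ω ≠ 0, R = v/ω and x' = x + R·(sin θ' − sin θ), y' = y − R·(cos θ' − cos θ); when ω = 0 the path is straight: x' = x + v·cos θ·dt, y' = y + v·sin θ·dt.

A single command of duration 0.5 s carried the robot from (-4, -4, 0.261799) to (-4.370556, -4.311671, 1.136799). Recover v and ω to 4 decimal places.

Δθ = 1.136799 − 0.261799 = 0.875000
ω = Δθ/dt = 0.875000/0.5 = 1.7500
R = Δx/(sin θ' − sin θ) = -0.5714
v = R·ω = -0.5714·1.7500 = -1.0000

v = -1.0000, ω = 1.7500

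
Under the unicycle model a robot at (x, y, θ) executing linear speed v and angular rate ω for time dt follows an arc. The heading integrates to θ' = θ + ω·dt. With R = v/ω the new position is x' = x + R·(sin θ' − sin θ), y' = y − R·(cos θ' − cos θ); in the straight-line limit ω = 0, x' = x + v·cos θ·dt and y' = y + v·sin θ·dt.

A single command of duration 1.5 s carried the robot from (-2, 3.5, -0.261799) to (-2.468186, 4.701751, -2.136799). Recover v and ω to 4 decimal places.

Δθ = -2.136799 − -0.261799 = -1.875000
ω = Δθ/dt = -1.875000/1.5 = -1.2500
R = −Δy/(cos θ' − cos θ) = 0.8000
v = R·ω = 0.8000·-1.2500 = -1.0000

v = -1.0000, ω = -1.2500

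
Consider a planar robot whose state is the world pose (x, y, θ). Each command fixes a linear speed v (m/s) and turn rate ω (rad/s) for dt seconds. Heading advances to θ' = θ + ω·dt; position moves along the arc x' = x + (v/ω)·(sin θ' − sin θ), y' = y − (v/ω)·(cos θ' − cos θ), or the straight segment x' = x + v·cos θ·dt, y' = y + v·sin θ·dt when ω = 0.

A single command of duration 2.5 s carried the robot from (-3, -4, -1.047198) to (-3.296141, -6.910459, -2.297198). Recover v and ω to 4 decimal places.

v = 1.2500, ω = -0.5000

Δθ = -2.297198 − -1.047198 = -1.250000
ω = Δθ/dt = -1.250000/2.5 = -0.5000
R = −Δy/(cos θ' − cos θ) = -2.5000
v = R·ω = -2.5000·-0.5000 = 1.2500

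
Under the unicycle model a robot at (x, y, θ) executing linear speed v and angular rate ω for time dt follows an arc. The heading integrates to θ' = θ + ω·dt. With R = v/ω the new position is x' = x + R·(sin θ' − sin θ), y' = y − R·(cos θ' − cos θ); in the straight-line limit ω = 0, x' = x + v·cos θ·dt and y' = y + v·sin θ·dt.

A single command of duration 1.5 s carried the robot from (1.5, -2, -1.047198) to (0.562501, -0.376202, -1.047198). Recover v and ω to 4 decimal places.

v = -1.2500, ω = 0.0000

Δθ = -1.047198 − -1.047198 = 0.000000
ω = Δθ/dt = 0.000000/1.5 = 0.0000
ω = 0 → v = (Δx·cos θ + Δy·sin θ)/dt = -1.2500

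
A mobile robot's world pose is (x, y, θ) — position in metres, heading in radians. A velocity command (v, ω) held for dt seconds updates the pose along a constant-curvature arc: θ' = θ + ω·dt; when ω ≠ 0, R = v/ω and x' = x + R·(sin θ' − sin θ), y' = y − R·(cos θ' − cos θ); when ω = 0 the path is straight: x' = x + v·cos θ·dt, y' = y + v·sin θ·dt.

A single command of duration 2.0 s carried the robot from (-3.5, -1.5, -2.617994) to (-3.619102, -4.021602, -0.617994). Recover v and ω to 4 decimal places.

Δθ = -0.617994 − -2.617994 = 2.000000
ω = Δθ/dt = 2.000000/2.0 = 1.0000
R = −Δy/(cos θ' − cos θ) = 1.5000
v = R·ω = 1.5000·1.0000 = 1.5000

v = 1.5000, ω = 1.0000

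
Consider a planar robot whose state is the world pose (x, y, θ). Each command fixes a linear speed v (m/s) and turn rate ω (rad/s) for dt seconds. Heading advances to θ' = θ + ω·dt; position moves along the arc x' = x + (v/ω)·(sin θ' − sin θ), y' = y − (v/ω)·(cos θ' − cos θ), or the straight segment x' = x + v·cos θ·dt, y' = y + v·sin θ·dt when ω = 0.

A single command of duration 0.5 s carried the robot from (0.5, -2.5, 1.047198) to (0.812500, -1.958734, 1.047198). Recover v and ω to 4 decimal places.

Δθ = 1.047198 − 1.047198 = 0.000000
ω = Δθ/dt = 0.000000/0.5 = 0.0000
ω = 0 → v = (Δx·cos θ + Δy·sin θ)/dt = 1.2500

v = 1.2500, ω = 0.0000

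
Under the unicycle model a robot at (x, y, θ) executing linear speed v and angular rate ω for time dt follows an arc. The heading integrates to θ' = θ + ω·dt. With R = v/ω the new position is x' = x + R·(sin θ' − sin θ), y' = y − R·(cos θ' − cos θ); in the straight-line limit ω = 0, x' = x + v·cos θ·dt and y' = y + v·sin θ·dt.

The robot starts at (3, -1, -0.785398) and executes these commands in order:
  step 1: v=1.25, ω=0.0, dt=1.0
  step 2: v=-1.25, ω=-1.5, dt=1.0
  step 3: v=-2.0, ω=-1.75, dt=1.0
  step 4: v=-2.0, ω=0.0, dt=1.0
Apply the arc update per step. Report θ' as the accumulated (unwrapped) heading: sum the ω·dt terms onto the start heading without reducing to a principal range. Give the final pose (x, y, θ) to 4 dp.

(6.8507, -2.3404, -4.0354)

step 1: θ'=-0.7854 (straight) → pose (3.8839, -1.8839, -0.7854)
step 2: θ'=-2.2854 (R=0.8333) → pose (3.8437, -0.7485, -2.2854)
step 3: θ'=-4.0354 (R=1.1429) → pose (5.5978, -0.7815, -4.0354)
step 4: θ'=-4.0354 (straight) → pose (6.8507, -2.3404, -4.0354)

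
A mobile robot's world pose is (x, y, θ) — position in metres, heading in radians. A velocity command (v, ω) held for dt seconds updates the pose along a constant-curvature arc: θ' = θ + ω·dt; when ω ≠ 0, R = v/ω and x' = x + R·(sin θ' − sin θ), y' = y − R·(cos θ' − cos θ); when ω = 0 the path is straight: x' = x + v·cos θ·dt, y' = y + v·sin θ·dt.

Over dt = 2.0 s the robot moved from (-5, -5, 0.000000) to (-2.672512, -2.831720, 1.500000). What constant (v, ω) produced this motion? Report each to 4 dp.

v = 1.7500, ω = 0.7500

Δθ = 1.500000 − 0.000000 = 1.500000
ω = Δθ/dt = 1.500000/2.0 = 0.7500
R = Δx/(sin θ' − sin θ) = 2.3333
v = R·ω = 2.3333·0.7500 = 1.7500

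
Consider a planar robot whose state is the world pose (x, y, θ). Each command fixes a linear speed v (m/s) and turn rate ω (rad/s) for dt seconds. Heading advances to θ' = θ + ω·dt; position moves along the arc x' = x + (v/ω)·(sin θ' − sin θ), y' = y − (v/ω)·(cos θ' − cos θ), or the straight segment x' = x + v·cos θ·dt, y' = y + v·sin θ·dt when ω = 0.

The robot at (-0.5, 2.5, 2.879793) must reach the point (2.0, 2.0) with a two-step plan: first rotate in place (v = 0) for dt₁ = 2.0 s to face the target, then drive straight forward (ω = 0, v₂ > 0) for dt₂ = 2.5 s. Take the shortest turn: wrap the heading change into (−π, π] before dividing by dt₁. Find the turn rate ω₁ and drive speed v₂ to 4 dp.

ω₁ = -1.5386, v₂ = 1.0198

heading to target = atan2(2−2.5, 2−-0.5) = -0.1974
Δθ = wrap(-0.1974 − 2.8798) = -3.0772; ω₁ = Δθ/dt₁ = -1.5386
distance = √((2−-0.5)² + (2−2.5)²) = 2.5495; v₂ = distance/dt₂ = 1.0198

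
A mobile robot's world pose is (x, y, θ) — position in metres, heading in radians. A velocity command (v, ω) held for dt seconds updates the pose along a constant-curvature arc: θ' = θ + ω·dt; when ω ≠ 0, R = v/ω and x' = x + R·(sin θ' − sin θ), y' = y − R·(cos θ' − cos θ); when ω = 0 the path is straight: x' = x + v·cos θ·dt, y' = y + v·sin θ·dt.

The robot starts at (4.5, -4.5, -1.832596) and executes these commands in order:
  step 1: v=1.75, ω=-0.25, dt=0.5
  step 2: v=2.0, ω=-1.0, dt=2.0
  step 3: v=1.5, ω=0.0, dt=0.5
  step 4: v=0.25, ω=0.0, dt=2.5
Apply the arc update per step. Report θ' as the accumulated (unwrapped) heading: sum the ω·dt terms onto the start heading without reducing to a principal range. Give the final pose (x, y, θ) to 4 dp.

(-0.0298, -4.9431, -3.9576)

step 1: θ'=-1.9576 (R=-7.0000) → pose (4.2214, -5.3288, -1.9576)
step 2: θ'=-3.9576 (R=-2.0000) → pose (0.9123, -5.9447, -3.9576)
step 3: θ'=-3.9576 (straight) → pose (0.3984, -5.3984, -3.9576)
step 4: θ'=-3.9576 (straight) → pose (-0.0298, -4.9431, -3.9576)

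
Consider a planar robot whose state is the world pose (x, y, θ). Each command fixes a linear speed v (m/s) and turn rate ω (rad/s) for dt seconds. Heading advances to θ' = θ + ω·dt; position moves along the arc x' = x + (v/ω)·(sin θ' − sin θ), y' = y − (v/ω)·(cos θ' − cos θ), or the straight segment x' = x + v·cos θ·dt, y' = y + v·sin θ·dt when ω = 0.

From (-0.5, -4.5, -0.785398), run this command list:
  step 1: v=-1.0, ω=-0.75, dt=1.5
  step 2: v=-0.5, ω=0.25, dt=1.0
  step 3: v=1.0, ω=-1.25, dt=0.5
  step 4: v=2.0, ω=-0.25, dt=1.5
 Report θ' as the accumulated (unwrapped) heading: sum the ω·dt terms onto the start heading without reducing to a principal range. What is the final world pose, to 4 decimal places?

step 1: θ'=-1.9104 (R=1.3333) → pose (-0.8144, -3.1130, -1.9104)
step 2: θ'=-1.6604 (R=-2.0000) → pose (-0.7082, -2.6258, -1.6604)
step 3: θ'=-2.2854 (R=-0.8000) → pose (-0.9007, -3.0785, -2.2854)
step 4: θ'=-2.6604 (R=-8.0000) → pose (-3.2408, -4.9275, -2.6604)

(-3.2408, -4.9275, -2.6604)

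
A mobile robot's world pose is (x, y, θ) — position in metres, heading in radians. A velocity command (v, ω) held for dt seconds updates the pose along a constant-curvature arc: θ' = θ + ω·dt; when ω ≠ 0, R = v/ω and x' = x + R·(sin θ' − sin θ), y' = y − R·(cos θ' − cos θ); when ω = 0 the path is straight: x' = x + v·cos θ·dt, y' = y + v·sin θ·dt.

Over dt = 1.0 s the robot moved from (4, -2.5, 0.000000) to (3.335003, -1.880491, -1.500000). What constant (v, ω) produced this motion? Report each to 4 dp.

v = -1.0000, ω = -1.5000

Δθ = -1.500000 − 0.000000 = -1.500000
ω = Δθ/dt = -1.500000/1.0 = -1.5000
R = Δx/(sin θ' − sin θ) = 0.6667
v = R·ω = 0.6667·-1.5000 = -1.0000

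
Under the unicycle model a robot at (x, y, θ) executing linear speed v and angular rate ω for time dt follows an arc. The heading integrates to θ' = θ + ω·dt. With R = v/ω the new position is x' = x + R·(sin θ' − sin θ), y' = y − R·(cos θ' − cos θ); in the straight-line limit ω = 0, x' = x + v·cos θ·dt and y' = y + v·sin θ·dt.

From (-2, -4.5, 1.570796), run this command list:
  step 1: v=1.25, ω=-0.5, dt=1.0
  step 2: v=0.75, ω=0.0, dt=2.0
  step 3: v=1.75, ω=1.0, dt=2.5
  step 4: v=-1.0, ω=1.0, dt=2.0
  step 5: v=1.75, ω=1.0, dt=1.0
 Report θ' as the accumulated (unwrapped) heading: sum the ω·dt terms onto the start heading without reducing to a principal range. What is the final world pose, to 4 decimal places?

step 1: θ'=1.0708 (R=-2.5000) → pose (-1.6940, -3.3014, 1.0708)
step 2: θ'=1.0708 (straight) → pose (-0.9748, -1.9851, 1.0708)
step 3: θ'=3.5708 (R=1.7500) → pose (-3.2388, 0.4452, 3.5708)
step 4: θ'=5.5708 (R=-1.0000) → pose (-3.0013, 2.1113, 5.5708)
step 5: θ'=6.5708 (R=1.7500) → pose (-1.3611, 1.7576, 6.5708)

(-1.3611, 1.7576, 6.5708)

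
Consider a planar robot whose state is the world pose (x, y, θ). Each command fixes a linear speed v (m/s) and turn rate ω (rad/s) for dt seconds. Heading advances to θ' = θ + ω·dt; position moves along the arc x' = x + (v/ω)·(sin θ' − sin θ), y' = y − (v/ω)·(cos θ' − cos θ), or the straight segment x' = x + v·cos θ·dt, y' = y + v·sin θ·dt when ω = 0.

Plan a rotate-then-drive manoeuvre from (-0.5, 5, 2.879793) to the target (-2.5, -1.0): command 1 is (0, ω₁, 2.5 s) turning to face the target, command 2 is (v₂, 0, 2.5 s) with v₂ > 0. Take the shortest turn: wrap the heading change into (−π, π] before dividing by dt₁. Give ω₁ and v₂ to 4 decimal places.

heading to target = atan2(-1−5, -2.5−-0.5) = -1.8925
Δθ = wrap(-1.8925 − 2.8798) = 1.5108; ω₁ = Δθ/dt₁ = 0.6043
distance = √((-2.5−-0.5)² + (-1−5)²) = 6.3246; v₂ = distance/dt₂ = 2.5298

ω₁ = 0.6043, v₂ = 2.5298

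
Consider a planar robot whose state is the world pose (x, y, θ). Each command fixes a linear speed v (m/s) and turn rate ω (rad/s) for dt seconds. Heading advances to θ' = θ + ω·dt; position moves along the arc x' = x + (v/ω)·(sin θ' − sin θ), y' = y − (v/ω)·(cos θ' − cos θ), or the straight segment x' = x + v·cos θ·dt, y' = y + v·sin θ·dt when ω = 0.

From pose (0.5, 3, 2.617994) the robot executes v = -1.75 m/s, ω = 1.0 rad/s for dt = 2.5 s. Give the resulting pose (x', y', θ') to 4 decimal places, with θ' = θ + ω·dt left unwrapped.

θ' = 2.6180 + 1.0·2.5 = 5.1180
R = v/ω = -1.75/1.0 = -1.7500
x' = 0.5 + -1.7500·(sin 5.1180 − sin 2.6180) = 2.9830
y' = 3 − -1.7500·(cos 5.1180 − cos 2.6180) = 5.2061

(2.9830, 5.2061, 5.1180)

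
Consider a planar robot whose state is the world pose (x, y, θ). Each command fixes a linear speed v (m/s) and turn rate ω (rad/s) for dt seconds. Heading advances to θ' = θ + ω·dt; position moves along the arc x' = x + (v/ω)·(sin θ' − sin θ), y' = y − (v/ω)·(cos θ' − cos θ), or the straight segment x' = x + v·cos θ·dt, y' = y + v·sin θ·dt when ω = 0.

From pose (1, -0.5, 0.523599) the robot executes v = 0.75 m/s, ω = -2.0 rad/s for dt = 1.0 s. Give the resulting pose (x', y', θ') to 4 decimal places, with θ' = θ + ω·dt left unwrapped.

θ' = 0.5236 + -2.0·1.0 = -1.4764
R = v/ω = 0.75/-2.0 = -0.3750
x' = 1 + -0.3750·(sin -1.4764 − sin 0.5236) = 1.5608
y' = -0.5 − -0.3750·(cos -1.4764 − cos 0.5236) = -0.7894

(1.5608, -0.7894, -1.4764)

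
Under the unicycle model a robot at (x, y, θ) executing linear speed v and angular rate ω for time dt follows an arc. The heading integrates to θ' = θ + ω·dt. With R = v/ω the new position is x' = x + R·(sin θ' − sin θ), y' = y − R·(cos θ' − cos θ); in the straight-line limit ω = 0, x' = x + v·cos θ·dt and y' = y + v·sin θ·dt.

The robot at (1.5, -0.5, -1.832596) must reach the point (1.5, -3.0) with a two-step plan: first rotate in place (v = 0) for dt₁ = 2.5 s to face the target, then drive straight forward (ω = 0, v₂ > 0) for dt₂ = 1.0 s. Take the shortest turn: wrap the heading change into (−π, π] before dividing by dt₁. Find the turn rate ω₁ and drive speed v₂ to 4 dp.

heading to target = atan2(-3−-0.5, 1.5−1.5) = -1.5708
Δθ = wrap(-1.5708 − -1.8326) = 0.2618; ω₁ = Δθ/dt₁ = 0.1047
distance = √((1.5−1.5)² + (-3−-0.5)²) = 2.5000; v₂ = distance/dt₂ = 2.5000

ω₁ = 0.1047, v₂ = 2.5000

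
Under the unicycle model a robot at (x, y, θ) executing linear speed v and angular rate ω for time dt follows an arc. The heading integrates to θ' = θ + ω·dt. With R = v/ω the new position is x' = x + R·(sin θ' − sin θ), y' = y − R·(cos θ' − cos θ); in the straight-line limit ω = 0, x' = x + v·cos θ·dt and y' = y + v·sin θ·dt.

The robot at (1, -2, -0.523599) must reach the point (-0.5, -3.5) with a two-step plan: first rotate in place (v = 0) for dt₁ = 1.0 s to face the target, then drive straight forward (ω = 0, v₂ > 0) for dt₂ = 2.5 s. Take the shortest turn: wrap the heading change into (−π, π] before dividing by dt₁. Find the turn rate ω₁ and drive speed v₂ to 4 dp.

heading to target = atan2(-3.5−-2, -0.5−1) = -2.3562
Δθ = wrap(-2.3562 − -0.5236) = -1.8326; ω₁ = Δθ/dt₁ = -1.8326
distance = √((-0.5−1)² + (-3.5−-2)²) = 2.1213; v₂ = distance/dt₂ = 0.8485

ω₁ = -1.8326, v₂ = 0.8485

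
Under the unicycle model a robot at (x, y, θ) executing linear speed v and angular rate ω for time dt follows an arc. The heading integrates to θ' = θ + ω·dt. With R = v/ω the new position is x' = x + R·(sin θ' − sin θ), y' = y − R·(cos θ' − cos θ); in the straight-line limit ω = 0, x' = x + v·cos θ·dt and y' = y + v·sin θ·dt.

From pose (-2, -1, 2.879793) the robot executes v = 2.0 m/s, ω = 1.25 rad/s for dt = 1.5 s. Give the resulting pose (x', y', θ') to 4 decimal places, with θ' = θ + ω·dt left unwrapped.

(-4.0127, -2.6133, 4.7548)

θ' = 2.8798 + 1.25·1.5 = 4.7548
R = v/ω = 2.0/1.25 = 1.6000
x' = -2 + 1.6000·(sin 4.7548 − sin 2.8798) = -4.0127
y' = -1 − 1.6000·(cos 4.7548 − cos 2.8798) = -2.6133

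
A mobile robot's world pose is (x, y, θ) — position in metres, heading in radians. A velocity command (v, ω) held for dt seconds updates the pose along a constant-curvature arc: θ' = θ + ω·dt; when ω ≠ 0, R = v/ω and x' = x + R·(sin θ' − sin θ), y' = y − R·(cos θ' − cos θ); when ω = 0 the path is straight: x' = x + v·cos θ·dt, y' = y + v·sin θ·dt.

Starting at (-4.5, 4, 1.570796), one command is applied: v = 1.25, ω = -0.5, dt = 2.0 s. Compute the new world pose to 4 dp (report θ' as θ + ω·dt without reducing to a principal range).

θ' = 1.5708 + -0.5·2.0 = 0.5708
R = v/ω = 1.25/-0.5 = -2.5000
x' = -4.5 + -2.5000·(sin 0.5708 − sin 1.5708) = -3.3508
y' = 4 − -2.5000·(cos 0.5708 − cos 1.5708) = 6.1037

(-3.3508, 6.1037, 0.5708)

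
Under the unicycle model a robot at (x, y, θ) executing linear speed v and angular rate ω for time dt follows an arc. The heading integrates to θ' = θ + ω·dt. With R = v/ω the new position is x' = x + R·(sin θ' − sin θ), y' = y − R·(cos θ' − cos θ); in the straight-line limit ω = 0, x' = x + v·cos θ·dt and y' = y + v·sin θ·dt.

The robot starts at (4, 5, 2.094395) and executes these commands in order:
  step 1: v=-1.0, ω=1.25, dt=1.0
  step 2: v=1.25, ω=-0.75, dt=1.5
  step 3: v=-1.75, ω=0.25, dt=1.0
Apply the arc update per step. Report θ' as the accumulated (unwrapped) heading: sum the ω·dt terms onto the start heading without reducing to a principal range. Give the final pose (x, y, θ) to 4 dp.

step 1: θ'=3.3444 (R=-0.8000) → pose (4.8540, 4.6164, 3.3444)
step 2: θ'=2.2194 (R=-1.6667) → pose (3.1900, 5.2421, 2.2194)
step 3: θ'=2.4694 (R=-7.0000) → pose (4.4096, 3.9934, 2.4694)

(4.4096, 3.9934, 2.4694)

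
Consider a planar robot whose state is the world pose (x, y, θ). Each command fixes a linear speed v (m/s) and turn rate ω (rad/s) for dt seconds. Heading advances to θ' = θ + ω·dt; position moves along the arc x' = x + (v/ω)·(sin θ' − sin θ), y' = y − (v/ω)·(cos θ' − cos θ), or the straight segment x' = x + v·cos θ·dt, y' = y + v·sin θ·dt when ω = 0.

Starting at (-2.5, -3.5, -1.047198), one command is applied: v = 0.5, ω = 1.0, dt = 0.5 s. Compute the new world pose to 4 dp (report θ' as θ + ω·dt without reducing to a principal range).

θ' = -1.0472 + 1.0·0.5 = -0.5472
R = v/ω = 0.5/1.0 = 0.5000
x' = -2.5 + 0.5000·(sin -0.5472 − sin -1.0472) = -2.3271
y' = -3.5 − 0.5000·(cos -0.5472 − cos -1.0472) = -3.6770

(-2.3271, -3.6770, -0.5472)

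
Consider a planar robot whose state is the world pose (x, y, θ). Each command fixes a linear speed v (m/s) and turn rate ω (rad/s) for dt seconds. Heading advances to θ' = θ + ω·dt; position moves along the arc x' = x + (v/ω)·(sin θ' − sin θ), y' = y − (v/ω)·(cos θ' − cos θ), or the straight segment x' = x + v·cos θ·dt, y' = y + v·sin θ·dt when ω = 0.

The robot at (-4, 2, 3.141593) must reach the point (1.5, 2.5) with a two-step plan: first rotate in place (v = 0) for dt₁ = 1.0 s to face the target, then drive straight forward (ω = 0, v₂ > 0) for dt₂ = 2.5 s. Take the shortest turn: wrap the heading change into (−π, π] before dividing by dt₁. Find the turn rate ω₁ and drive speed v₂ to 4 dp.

heading to target = atan2(2.5−2, 1.5−-4) = 0.0907
Δθ = wrap(0.0907 − 3.1416) = -3.0509; ω₁ = Δθ/dt₁ = -3.0509
distance = √((1.5−-4)² + (2.5−2)²) = 5.5227; v₂ = distance/dt₂ = 2.2091

ω₁ = -3.0509, v₂ = 2.2091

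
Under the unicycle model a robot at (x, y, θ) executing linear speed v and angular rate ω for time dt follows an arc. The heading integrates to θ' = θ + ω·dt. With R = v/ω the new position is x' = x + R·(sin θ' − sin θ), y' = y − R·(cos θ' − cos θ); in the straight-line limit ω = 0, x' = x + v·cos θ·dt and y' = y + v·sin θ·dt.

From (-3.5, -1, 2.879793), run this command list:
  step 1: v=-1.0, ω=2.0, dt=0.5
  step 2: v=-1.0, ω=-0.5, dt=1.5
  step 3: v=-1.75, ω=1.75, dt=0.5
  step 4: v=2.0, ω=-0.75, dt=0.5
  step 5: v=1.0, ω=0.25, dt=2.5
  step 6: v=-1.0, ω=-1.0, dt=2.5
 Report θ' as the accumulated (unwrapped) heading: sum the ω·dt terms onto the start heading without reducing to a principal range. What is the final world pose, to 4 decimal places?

step 1: θ'=3.8798 (R=-0.5000) → pose (-3.0341, -0.8869, 3.8798)
step 2: θ'=3.1298 (R=2.0000) → pose (-1.6646, -0.3664, 3.1298)
step 3: θ'=4.0048 (R=-1.0000) → pose (-0.8929, -0.0165, 4.0048)
step 4: θ'=3.6298 (R=-2.6667) → pose (-1.6686, -0.6382, 3.6298)
step 5: θ'=4.2548 (R=4.0000) → pose (-3.3809, -2.4038, 4.2548)
step 6: θ'=1.7548 (R=1.0000) → pose (-1.5007, -2.6626, 1.7548)

(-1.5007, -2.6626, 1.7548)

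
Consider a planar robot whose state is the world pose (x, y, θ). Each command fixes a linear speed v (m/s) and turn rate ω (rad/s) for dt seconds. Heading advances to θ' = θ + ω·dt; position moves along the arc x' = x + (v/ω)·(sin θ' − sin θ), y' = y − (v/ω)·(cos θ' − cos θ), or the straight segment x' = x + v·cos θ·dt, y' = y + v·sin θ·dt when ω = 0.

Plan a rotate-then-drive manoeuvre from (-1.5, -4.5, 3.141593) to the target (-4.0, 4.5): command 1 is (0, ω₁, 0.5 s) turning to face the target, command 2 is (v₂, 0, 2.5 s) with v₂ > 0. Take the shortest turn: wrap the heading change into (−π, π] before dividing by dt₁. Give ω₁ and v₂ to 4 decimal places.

ω₁ = -2.5997, v₂ = 3.7363

heading to target = atan2(4.5−-4.5, -4−-1.5) = 1.8417
Δθ = wrap(1.8417 − 3.1416) = -1.2998; ω₁ = Δθ/dt₁ = -2.5997
distance = √((-4−-1.5)² + (4.5−-4.5)²) = 9.3408; v₂ = distance/dt₂ = 3.7363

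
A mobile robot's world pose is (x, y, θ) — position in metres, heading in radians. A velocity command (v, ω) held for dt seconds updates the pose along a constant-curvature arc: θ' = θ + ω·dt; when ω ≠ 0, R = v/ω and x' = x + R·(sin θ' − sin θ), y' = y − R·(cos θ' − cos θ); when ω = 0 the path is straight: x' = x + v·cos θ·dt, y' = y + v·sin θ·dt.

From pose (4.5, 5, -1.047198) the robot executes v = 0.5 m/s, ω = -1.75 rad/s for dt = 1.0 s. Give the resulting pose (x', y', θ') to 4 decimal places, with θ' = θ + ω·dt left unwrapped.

(4.3490, 4.5882, -2.7972)

θ' = -1.0472 + -1.75·1.0 = -2.7972
R = v/ω = 0.5/-1.75 = -0.2857
x' = 4.5 + -0.2857·(sin -2.7972 − sin -1.0472) = 4.3490
y' = 5 − -0.2857·(cos -2.7972 − cos -1.0472) = 4.5882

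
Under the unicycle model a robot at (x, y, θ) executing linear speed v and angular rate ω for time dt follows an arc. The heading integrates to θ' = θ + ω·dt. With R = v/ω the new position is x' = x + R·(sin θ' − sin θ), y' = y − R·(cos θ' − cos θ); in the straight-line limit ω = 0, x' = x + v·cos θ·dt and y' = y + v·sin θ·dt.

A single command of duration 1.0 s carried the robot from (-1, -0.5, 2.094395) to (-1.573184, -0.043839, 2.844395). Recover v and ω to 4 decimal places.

v = 0.7500, ω = 0.7500

Δθ = 2.844395 − 2.094395 = 0.750000
ω = Δθ/dt = 0.750000/1.0 = 0.7500
R = Δx/(sin θ' − sin θ) = 1.0000
v = R·ω = 1.0000·0.7500 = 0.7500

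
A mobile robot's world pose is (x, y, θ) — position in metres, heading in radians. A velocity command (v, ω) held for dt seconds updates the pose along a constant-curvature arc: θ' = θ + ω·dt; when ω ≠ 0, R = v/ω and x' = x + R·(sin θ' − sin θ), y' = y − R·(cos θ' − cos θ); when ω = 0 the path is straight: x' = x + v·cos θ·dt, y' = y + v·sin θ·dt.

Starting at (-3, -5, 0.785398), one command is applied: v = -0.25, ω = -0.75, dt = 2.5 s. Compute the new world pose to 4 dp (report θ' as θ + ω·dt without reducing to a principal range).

θ' = 0.7854 + -0.75·2.5 = -1.0896
R = v/ω = -0.25/-0.75 = 0.3333
x' = -3 + 0.3333·(sin -1.0896 − sin 0.7854) = -3.5312
y' = -5 − 0.3333·(cos -1.0896 − cos 0.7854) = -4.9186

(-3.5312, -4.9186, -1.0896)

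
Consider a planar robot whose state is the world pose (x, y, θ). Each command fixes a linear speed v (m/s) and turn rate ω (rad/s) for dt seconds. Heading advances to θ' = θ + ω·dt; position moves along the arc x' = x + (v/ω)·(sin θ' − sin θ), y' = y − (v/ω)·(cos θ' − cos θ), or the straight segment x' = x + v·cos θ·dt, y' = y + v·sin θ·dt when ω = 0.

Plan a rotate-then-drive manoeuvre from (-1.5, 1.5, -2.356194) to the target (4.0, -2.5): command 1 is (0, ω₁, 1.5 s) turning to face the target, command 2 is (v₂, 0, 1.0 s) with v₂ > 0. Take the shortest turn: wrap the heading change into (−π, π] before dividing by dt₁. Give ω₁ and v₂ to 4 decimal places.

ω₁ = 1.1516, v₂ = 6.8007

heading to target = atan2(-2.5−1.5, 4−-1.5) = -0.6288
Δθ = wrap(-0.6288 − -2.3562) = 1.7274; ω₁ = Δθ/dt₁ = 1.1516
distance = √((4−-1.5)² + (-2.5−1.5)²) = 6.8007; v₂ = distance/dt₂ = 6.8007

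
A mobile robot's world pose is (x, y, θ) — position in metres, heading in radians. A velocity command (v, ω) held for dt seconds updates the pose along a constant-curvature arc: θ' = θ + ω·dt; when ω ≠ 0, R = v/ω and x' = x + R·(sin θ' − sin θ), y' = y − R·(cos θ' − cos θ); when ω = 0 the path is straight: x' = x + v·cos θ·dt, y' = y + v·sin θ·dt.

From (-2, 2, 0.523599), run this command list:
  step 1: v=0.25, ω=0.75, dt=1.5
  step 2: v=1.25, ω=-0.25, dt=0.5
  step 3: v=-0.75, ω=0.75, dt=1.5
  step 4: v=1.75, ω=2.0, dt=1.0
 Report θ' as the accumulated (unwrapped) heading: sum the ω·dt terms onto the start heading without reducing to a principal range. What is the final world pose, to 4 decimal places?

(-2.6056, 1.2960, 4.6486)

step 1: θ'=1.6486 (R=0.3333) → pose (-1.8343, 2.3146, 1.6486)
step 2: θ'=1.5236 (R=-5.0000) → pose (-1.8439, 2.9391, 1.5236)
step 3: θ'=2.6486 (R=-1.0000) → pose (-1.3183, 2.0110, 2.6486)
step 4: θ'=4.6486 (R=0.8750) → pose (-2.6056, 1.2960, 4.6486)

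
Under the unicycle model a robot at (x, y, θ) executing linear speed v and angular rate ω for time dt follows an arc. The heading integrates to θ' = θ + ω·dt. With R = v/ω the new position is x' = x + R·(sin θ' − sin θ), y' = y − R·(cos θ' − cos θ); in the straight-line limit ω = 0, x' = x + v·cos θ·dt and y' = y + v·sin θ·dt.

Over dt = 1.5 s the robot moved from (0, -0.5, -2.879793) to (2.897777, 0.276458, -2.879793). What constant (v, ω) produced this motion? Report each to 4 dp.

v = -2.0000, ω = 0.0000

Δθ = -2.879793 − -2.879793 = 0.000000
ω = Δθ/dt = 0.000000/1.5 = 0.0000
ω = 0 → v = (Δx·cos θ + Δy·sin θ)/dt = -2.0000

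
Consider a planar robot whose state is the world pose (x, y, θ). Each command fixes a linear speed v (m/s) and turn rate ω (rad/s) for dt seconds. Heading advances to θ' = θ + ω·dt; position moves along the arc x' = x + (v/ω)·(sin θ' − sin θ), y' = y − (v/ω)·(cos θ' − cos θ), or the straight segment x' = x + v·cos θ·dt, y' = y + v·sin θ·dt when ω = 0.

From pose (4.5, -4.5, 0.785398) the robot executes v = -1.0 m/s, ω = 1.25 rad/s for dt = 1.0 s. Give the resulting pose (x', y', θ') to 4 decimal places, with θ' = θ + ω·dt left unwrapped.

(4.3505, -5.4241, 2.0354)

θ' = 0.7854 + 1.25·1.0 = 2.0354
R = v/ω = -1.0/1.25 = -0.8000
x' = 4.5 + -0.8000·(sin 2.0354 − sin 0.7854) = 4.3505
y' = -4.5 − -0.8000·(cos 2.0354 − cos 0.7854) = -5.4241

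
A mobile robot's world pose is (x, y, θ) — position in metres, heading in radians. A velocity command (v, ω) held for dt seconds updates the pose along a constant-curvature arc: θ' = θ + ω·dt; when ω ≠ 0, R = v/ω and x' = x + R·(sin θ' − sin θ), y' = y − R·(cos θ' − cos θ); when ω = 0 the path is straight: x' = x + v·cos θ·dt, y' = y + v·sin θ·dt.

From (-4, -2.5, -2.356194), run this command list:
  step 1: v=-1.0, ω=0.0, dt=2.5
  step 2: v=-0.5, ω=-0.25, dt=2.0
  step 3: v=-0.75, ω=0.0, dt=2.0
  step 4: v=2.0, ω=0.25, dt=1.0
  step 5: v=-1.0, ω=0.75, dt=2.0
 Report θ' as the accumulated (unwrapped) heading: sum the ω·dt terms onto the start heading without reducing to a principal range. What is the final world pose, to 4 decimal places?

(-1.2592, 1.1433, -1.1062)

step 1: θ'=-2.3562 (straight) → pose (-2.2322, -0.7322, -2.3562)
step 2: θ'=-2.8562 (R=2.0000) → pose (-1.3811, -0.2273, -2.8562)
step 3: θ'=-2.8562 (straight) → pose (0.0582, 0.1950, -2.8562)
step 4: θ'=-2.6062 (R=8.0000) → pose (-1.7709, -0.6009, -2.6062)
step 5: θ'=-1.1062 (R=-1.3333) → pose (-1.2592, 1.1433, -1.1062)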